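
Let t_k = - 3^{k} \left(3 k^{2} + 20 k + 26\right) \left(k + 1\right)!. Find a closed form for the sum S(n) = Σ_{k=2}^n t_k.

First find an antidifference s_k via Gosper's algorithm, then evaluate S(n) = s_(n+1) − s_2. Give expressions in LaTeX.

S(n) = - 3 \cdot 3^{n} n \left(n + 2\right)! - 15 \cdot 3^{n} \left(n + 2\right)! + 324

Step 1: r(k) = 3*(3*k**3 + 32*k**2 + 101*k + 98)/(3*k**2 + 20*k + 26).
Gosper form: A/B · C(k+1)/C(k) with A=3*k + 6, B=1, C=k**2 + 20*k/3 + 26/3.
Key eq: (3*k + 6)·f(k+1) = (1)·f(k) + (k**2 + 20*k/3 + 26/3).
d = 1 from the (1,0,2) case.
Solving with deg f ≤ 1: f(k) = (k + 4)/3.
So s_k = (B(k−1)f/C)·t_k = ((k + 4)/(3*k**2 + 20*k + 26))·t_k = -3**k*(k + 4)*factorial(k + 1).
s_(k+1) − s_k = -3**k*(3*k**2 + 20*k + 26)*factorial(k + 1) = t_k.
Σ_(k=2)^n t_k = s_(n+1) − s_(2) = (-3**(n + 1)*(n + 5)*factorial(n + 2)) − (-324), i.e. -3*3**n*n*factorial(n + 2) - 15*3**n*factorial(n + 2) + 324.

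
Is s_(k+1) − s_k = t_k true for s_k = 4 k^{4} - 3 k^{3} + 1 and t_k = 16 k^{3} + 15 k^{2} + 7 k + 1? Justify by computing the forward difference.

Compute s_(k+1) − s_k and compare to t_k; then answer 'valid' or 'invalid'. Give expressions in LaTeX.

valid; difference matches t_k

s_(k+1) = 4*(k + 1)**4 - 3*(k + 1)**3 + 1
s_(k+1) − s_k = 16*k**3 + 15*k**2 + 7*k + 1
(s_(k+1) − s_k) − t_k = 0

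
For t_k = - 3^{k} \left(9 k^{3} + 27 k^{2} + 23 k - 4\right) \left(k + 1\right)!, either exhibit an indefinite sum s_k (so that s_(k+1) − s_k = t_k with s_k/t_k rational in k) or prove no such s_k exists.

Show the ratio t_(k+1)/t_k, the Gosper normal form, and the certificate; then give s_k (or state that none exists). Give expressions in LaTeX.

s_k = 3^{k} \left(- 3 k^{2} + 2 k + 2\right) \left(k + 1\right)!

Ratio r(k) = 3*(9*k**4 + 72*k**3 + 212*k**2 + 263*k + 110)/(9*k**3 + 27*k**2 + 23*k - 4).
Factor: A=3*k + 6; B=1; C=k**3 + 3*k**2 + 23*k/9 - 4/9.
f must satisfy (3*k + 6)·f(k+1) − (1)·f(k) = k**3 + 3*k**2 + 23*k/9 - 4/9.
d = 2 from the (1,0,3) case.
Solve for f: f(k) = (3*k**2 - 2*k - 2)/9 (degree 2 ≤ 2).
Get s_k = R·t_k = 3**k*(-3*k**2 + 2*k + 2)*factorial(k + 1) with R(k) = B(k−1)f(k)/C(k) = (3*k**2 - 2*k - 2)/(9*k**3 + 27*k**2 + 23*k - 4).
s_(k+1) − s_k = -3**k*(9*k**3 + 27*k**2 + 23*k - 4)*factorial(k + 1) = t_k.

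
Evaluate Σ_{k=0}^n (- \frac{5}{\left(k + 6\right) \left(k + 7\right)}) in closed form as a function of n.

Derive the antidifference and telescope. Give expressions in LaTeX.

t_(k+1)/t_k = (k + 6)/(k + 8).
Factor: A=k + 6; B=k + 8; C=1.
Set up (k + 6)·f(k+1) − (k + 7)·f(k) − (1) = 0.
deg f ≤ 1 (via 1,1,0).
Coefficient equations give f(k) = k/6.
R(k) = B(k−1)·f(k)/C(k) = k*(k + 7)/6; s_k = R·t_k = -5*k/(6*k + 36).
Check: Δs_k = -5/(k**2 + 13*k + 42). ✓
Σ_(k=0)^n t_k = s_(n+1) − s_(0) = (5*(-n - 1)/(6*(n + 7))) − (0), i.e. 5*(-n - 1)/(6*(n + 7)).

S(n) = \frac{5 \left(- n - 1\right)}{6 \left(n + 7\right)}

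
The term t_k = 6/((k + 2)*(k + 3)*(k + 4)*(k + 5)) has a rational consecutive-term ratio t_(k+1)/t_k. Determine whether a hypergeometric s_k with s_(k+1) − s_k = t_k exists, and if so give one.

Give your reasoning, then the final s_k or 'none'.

Step 1: r(k) = (k + 2)/(k + 6).
Take A(k)=k + 2, B(k)=k + 6, C(k)=1.
Key eq: (k + 2)·f(k+1) = (k + 5)·f(k) + (1).
From deg A=1, deg B=1, deg C=0: d=3.
A polynomial solution: f(k) = k*(k**2 + 9*k + 26)/72.
Certificate R = B(k−1)f/C = k*(k + 5)*(k**2 + 9*k + 26)/72 gives s_k = k*(k**2 + 9*k + 26)/(12*(k + 2)*(k + 3)*(k + 4)).
s_(k+1) − s_k = 6/(k**4 + 14*k**3 + 71*k**2 + 154*k + 120) = t_k.

s_k = k*(k**2 + 9*k + 26)/(12*(k + 2)*(k + 3)*(k + 4))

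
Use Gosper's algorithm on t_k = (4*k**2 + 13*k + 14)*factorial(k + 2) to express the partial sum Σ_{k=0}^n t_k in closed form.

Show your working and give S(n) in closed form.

Compute t_(k+1)/t_k: get (k + 3)*(13*k + 4*(k + 1)**2 + 27)/(4*k**2 + 13*k + 14).
A = k + 3, B = 1, C = k**2 + 13*k/4 + 7/2.
Set up (k + 3)·f(k+1) − (1)·f(k) − (k**2 + 13*k/4 + 7/2) = 0.
From deg A=1, deg B=0, deg C=2: d=1.
Solving with deg f ≤ 1: f(k) = (4*k + 1)/4.
So s_k = (B(k−1)f/C)·t_k = ((4*k + 1)/(4*k**2 + 13*k + 14))·t_k = (4*k + 1)*factorial(k + 2).
s_(k+1) − s_k = (4*k**2 + 13*k + 14)*factorial(k + 2) = t_k.
Telescope: S(n) = s_(n+1) − s_(0) = (4*n + 5)*factorial(n + 3) − (2) = 4*n*factorial(n + 3) + 5*factorial(n + 3) - 2.

S(n) = 4*n*factorial(n + 3) + 5*factorial(n + 3) - 2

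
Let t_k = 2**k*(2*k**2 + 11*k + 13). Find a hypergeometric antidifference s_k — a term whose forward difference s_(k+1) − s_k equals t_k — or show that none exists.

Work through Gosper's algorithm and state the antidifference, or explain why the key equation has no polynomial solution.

s_k = 2**k*(2*k**2 + 3*k + 3)

The ratio is 2*(2*k**2 + 15*k + 26)/(2*k**2 + 11*k + 13).
A = 2, B = 1, C = k**2 + 11*k/2 + 13/2.
Key eq: (2)·f(k+1) = (1)·f(k) + (k**2 + 11*k/2 + 13/2).
Degrees (0,0,2) ⇒ d ≤ 2.
Coefficient equations give f(k) = (2*k**2 + 3*k + 3)/2.
Get s_k = R·t_k = 2**k*(2*k**2 + 3*k + 3) with R(k) = B(k−1)f(k)/C(k) = (2*k**2 + 3*k + 3)/(2*k**2 + 11*k + 13).
Δs = 2**k*(2*k**2 + 11*k + 13), as required.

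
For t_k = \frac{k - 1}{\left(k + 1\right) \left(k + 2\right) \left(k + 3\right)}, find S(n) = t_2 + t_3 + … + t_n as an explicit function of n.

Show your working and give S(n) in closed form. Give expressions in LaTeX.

Ratio r(k) = k*(k + 1)/((k - 1)*(k + 4)).
Factor: A=k + 1; B=k + 4; C=k - 1.
Solve (k + 1)·f(k+1) − (k + 3)·f(k) = k - 1.
d = 2 from the (1,1,1) case.
Solving with deg f ≤ 2: f(k) = -k.
R(k) = B(k−1)·f(k)/C(k) = -k*(k + 3)/(k - 1); s_k = R·t_k = -k/((k + 1)*(k + 2)).
Δs = (k - 1)/(k**3 + 6*k**2 + 11*k + 6), as required.
Σ_(k=2)^n t_k = s_(n+1) − s_(2) = ((-n - 1)/(n**2 + 5*n + 6)) − (-1/6), i.e. n*(n - 1)/(6*(n**2 + 5*n + 6)).

S(n) = \frac{n \left(n - 1\right)}{6 \left(n^{2} + 5 n + 6\right)}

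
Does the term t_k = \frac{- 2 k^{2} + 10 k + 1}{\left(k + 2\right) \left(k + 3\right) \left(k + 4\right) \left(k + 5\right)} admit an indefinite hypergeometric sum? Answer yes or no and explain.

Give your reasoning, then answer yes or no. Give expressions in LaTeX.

t_(k+1)/t_k = (k + 2)*(10*k - 2*(k + 1)**2 + 11)/((k + 6)*(-2*k**2 + 10*k + 1)).
Factor: A=k + 2; B=k + 6; C=k**2 - 5*k - 1/2.
f must satisfy (k + 2)·f(k+1) − (k + 5)·f(k) = k**2 - 5*k - 1/2.
d = 3 from the (1,1,2) case.
Solve for f: f(k) = k*(k**2 - 39*k + 26)/48 (degree 3 ≤ 3).
So s_k = (B(k−1)f/C)·t_k = (k*(k + 5)*(k**2 - 39*k + 26)/(24*(2*k**2 - 10*k - 1)))·t_k = k*(-k**2 + 39*k - 26)/(24*(k + 2)*(k + 3)*(k + 4)).
Δs = (-2*k**2 + 10*k + 1)/(k**4 + 14*k**3 + 71*k**2 + 154*k + 120), as required.

Yes. s_k = \frac{k \left(- k^{2} + 39 k - 26\right)}{24 \left(k + 2\right) \left(k + 3\right) \left(k + 4\right)}.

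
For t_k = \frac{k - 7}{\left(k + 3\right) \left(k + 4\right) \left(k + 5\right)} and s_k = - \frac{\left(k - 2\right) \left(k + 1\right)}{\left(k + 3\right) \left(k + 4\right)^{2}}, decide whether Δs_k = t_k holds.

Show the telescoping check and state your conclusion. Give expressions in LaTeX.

Invalid: residual \frac{6 \left(19 - k^{2}\right)}{k^{5} + 21 k^{4} + 175 k^{3} + 723 k^{2} + 1480 k + 1200} ≠ 0.

s_(k+1) = -(k - 1)*(k + 2)/((k + 4)*(k + 5)**2)
s_(k+1) − s_k = (k**3 - 4*k**2 - 43*k - 26)/(k**5 + 21*k**4 + 175*k**3 + 723*k**2 + 1480*k + 1200)
(s_(k+1) − s_k) − t_k = 6*(19 - k**2)/(k**5 + 21*k**4 + 175*k**3 + 723*k**2 + 1480*k + 1200)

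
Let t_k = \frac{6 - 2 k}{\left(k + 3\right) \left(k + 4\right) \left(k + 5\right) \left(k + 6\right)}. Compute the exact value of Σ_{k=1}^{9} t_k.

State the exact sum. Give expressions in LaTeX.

Σ = 3/910

Ratio r(k) = (k - 2)*(k + 3)/((k - 3)*(k + 7)).
So A=k + 3 and B=k + 7, with C=k - 3.
Solve (k + 3)·f(k+1) − (k + 6)·f(k) = k - 3.
d = 3 from the (1,1,1) case.
Solving with deg f ≤ 3: f(k) = -k*(k**2 + 12*k + 107)/120.
Certificate R = B(k−1)f/C = -k*(k + 6)*(k**2 + 12*k + 107)/(120*(k - 3)) gives s_k = k*(k**2 + 12*k + 107)/(60*(k + 3)*(k + 4)*(k + 5)).
s_(k+1) − s_k = 2*(3 - k)/(k**4 + 18*k**3 + 119*k**2 + 342*k + 360) = t_k.
Evaluate s at k=10 and k=1: 109/5460 and 1/60; difference 3/910.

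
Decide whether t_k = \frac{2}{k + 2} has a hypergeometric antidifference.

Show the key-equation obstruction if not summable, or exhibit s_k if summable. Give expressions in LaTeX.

r(k) = (k + 2)/(k + 3) after simplifying.
Gosper form: A/B · C(k+1)/C(k) with A=k + 2, B=k + 3, C=1.
Need (k + 2)·f(k+1) − (k + 2)·f(k) = 1.
deg f ≤ 0 (via 1,1,0).
Generic f = c0 gives residual -1; -1 = 0 cannot hold, so t_k is not Gosper-summable.

No — key equation has no polynomial f.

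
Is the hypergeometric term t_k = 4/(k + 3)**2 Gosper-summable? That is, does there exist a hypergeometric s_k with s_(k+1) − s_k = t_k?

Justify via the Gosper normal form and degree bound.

No. Not Gosper-summable.

Step 1: r(k) = (k + 3)**2/(k + 4)**2.
Factor: A=k**2 + 6*k + 9; B=k**2 + 8*k + 16; C=1.
Need (k**2 + 6*k + 9)·f(k+1) − (k**2 + 6*k + 9)·f(k) = 1.
d = 0 from the (2,2,0) case.
f = c0 ⇒ A·f(k+1) − B(k−1)·f(k) − C = -1. The system {-1 = 0} is inconsistent; no antidifference.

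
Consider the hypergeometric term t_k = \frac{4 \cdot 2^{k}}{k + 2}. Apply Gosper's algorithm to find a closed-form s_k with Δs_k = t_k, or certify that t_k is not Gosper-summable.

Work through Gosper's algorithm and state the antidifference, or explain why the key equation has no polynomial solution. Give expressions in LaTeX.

The ratio is 2*(k + 2)/(k + 3).
A = 2*k + 4, B = k + 3, C = 1.
Need (2*k + 4)·f(k+1) − (k + 2)·f(k) = 1.
From deg A=1, deg B=1, deg C=0: d=-1.
d = -1 < 0 ⇒ no nonzero polynomial f; not summable.

none — t_k is not Gosper-summable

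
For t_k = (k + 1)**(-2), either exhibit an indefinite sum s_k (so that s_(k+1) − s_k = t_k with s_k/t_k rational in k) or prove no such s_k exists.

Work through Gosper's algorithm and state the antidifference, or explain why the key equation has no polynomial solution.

none — t_k is not Gosper-summable

Ratio r(k) = (k + 1)**2/(k + 2)**2.
Normal form (A,B,C) = (k**2 + 2*k + 1, k**2 + 4*k + 4, 1).
Key eq: (k**2 + 2*k + 1)·f(k+1) = (k**2 + 2*k + 1)·f(k) + (1).
Degrees (2,2,0) ⇒ d ≤ 0.
f = c0 ⇒ A·f(k+1) − B(k−1)·f(k) − C = -1. The system {-1 = 0} is inconsistent; no antidifference.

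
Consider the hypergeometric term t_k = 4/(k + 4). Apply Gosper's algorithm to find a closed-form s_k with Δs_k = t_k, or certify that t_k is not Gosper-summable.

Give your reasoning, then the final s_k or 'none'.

t_(k+1)/t_k = (k + 4)/(k + 5).
So A=k + 4 and B=k + 5, with C=1.
Solve (k + 4)·f(k+1) − (k + 4)·f(k) = 1.
From deg A=1, deg B=1, deg C=0: d=0.
Generic f = c0 gives residual -1; -1 = 0 cannot hold, so t_k is not Gosper-summable.

no hypergeometric antidifference exists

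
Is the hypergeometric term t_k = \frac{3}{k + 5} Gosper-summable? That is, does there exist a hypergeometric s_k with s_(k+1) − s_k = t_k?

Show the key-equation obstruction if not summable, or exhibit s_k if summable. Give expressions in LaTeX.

No — the linear system for f has no solution.

r(k) = (k + 5)/(k + 6) after simplifying.
A = k + 5, B = k + 6, C = 1.
Solve (k + 5)·f(k+1) − (k + 5)·f(k) = 1.
d = 0 from the (1,1,0) case.
f = c0 ⇒ A·f(k+1) − B(k−1)·f(k) − C = -1. The system {-1 = 0} is inconsistent; no antidifference.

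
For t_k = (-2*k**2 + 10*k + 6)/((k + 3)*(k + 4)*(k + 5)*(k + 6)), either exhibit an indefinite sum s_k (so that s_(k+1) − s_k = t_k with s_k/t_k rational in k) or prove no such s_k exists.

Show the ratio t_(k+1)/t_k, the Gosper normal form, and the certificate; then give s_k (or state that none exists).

s_k = k*(-k**2 + 48*k + 13)/(30*(k + 3)*(k + 4)*(k + 5))

The ratio is (k**3 - 16*k - 21)/(k**3 + 2*k**2 - 38*k - 21).
Gosper form: A/B · C(k+1)/C(k) with A=k + 3, B=k + 7, C=k**2 - 5*k - 3.
Need (k + 3)·f(k+1) − (k + 6)·f(k) = k**2 - 5*k - 3.
From deg A=1, deg B=1, deg C=2: d=3.
Coefficient equations give f(k) = k*(k**2 - 48*k - 13)/60.
Get s_k = R·t_k = k*(-k**2 + 48*k + 13)/(30*(k + 3)*(k + 4)*(k + 5)) with R(k) = B(k−1)f(k)/C(k) = k*(k + 6)*(k**2 - 48*k - 13)/(60*(k**2 - 5*k - 3)).
s_(k+1) − s_k = 2*(-k**2 + 5*k + 3)/(k**4 + 18*k**3 + 119*k**2 + 342*k + 360) = t_k.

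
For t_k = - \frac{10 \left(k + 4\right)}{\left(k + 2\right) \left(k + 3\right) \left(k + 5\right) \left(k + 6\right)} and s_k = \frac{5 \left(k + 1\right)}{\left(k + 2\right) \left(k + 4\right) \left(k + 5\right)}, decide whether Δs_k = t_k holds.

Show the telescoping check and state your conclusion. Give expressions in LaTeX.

s_(k+1) = 5*(k + 2)/((k + 3)*(k + 5)*(k + 6))
s_(k+1) − s_k = 5*(-2*k**2 - 7*k - 2)/(k**5 + 20*k**4 + 155*k**3 + 580*k**2 + 1044*k + 720)
(s_(k+1) − s_k) − t_k = 15*(3*k + 10)/(k**5 + 20*k**4 + 155*k**3 + 580*k**2 + 1044*k + 720)

Invalid: residual \frac{15 \left(3 k + 10\right)}{k^{5} + 20 k^{4} + 155 k^{3} + 580 k^{2} + 1044 k + 720} ≠ 0.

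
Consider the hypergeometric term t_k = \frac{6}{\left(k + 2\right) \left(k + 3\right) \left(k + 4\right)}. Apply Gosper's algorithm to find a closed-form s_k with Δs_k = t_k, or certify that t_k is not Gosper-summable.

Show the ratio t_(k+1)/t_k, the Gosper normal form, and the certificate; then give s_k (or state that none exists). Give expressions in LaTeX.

s_k = \frac{k \left(k + 5\right)}{2 \left(k + 2\right) \left(k + 3\right)}

Step 1: r(k) = (k + 2)/(k + 5).
Gosper form: A/B · C(k+1)/C(k) with A=k + 2, B=k + 5, C=1.
Set up (k + 2)·f(k+1) − (k + 4)·f(k) − (1) = 0.
d = 2 from the (1,1,0) case.
Coefficient equations give f(k) = k*(k + 5)/12.
R(k) = B(k−1)·f(k)/C(k) = k*(k + 4)*(k + 5)/12; s_k = R·t_k = k*(k + 5)/(2*(k + 2)*(k + 3)).
Verify: 6/(k**3 + 9*k**2 + 26*k + 24) matches t_k.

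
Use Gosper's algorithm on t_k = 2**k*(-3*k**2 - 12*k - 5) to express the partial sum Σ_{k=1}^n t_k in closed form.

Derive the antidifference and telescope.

Compute t_(k+1)/t_k: get 2*(3*k**2 + 18*k + 20)/(3*k**2 + 12*k + 5).
A = 2, B = 1, C = k**2 + 4*k + 5/3.
f must satisfy (2)·f(k+1) − (1)·f(k) = k**2 + 4*k + 5/3.
deg f ≤ 2 (via 0,0,2).
Solve for f: f(k) = (3*k**2 - 1)/3 (degree 2 ≤ 2).
Certificate R = B(k−1)f/C = (3*k**2 - 1)/(3*k**2 + 12*k + 5) gives s_k = 2**k*(1 - 3*k**2).
Verify: 2**k*(-3*k**2 - 12*k - 5) matches t_k.
Σ_(k=1)^n t_k = s_(n+1) − s_(1) = (2**(n + 1)*(-3*n**2 - 6*n - 2)) − (-4), i.e. -6*2**n*n**2 - 12*2**n*n - 4*2**n + 4.

S(n) = -6*2**n*n**2 - 12*2**n*n - 4*2**n + 4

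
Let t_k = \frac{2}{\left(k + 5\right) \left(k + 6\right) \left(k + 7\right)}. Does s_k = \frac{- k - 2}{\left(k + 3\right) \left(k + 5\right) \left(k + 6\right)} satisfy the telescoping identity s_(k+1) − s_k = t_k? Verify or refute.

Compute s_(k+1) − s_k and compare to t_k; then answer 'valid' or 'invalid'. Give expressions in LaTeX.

Invalid: residual \frac{- 3 k - 13}{k^{5} + 25 k^{4} + 245 k^{3} + 1175 k^{2} + 2754 k + 2520} ≠ 0.

s_(k+1) = (-k - 3)/((k + 4)*(k + 6)*(k + 7))
s_(k+1) − s_k = (2*k**2 + 11*k + 11)/(k**5 + 25*k**4 + 245*k**3 + 1175*k**2 + 2754*k + 2520)
(s_(k+1) − s_k) − t_k = (-3*k - 13)/(k**5 + 25*k**4 + 245*k**3 + 1175*k**2 + 2754*k + 2520)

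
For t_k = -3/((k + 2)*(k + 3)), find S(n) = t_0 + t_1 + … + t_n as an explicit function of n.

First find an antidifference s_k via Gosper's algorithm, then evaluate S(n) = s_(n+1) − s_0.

r(k) = (k + 2)/(k + 4) after simplifying.
Take A(k)=k + 2, B(k)=k + 4, C(k)=1.
f must satisfy (k + 2)·f(k+1) − (k + 3)·f(k) = 1.
Bound: deg f ≤ 1.
Solve for f: f(k) = k/2 (degree 1 ≤ 1).
So s_k = (B(k−1)f/C)·t_k = (k*(k + 3)/2)·t_k = -3*k/(2*k + 4).
Check: Δs_k = -3/(k**2 + 5*k + 6). ✓
Evaluate: s_(n+1) = 3*(-n - 1)/(2*(n + 3)); subtract s_(0) = 0 ⇒ S(n) = 3*(-n - 1)/(2*(n + 3)).

S(n) = 3*(-n - 1)/(2*(n + 3))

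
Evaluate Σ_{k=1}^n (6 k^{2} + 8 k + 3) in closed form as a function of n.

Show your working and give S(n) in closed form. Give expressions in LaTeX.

S(n) = n \left(2 n^{2} + 7 n + 8\right)

Compute t_(k+1)/t_k: get (6*k**2 + 20*k + 17)/(6*k**2 + 8*k + 3).
Take A(k)=1, B(k)=1, C(k)=k**2 + 4*k/3 + 1/2.
Key eq: (1)·f(k+1) = (1)·f(k) + (k**2 + 4*k/3 + 1/2).
Bound: deg f ≤ 3.
A polynomial solution: f(k) = k**2*(2*k + 1)/6.
Then R = B(k−1)f/C = k**2*(2*k + 1)/(6*k**2 + 8*k + 3), so s_k = R(k)·t_k = k**2*(2*k + 1).
Verify: 6*k**2 + 8*k + 3 matches t_k.
Telescope: S(n) = s_(n+1) − s_(1) = 2*n**3 + 7*n**2 + 8*n + 3 − (3) = n*(2*n**2 + 7*n + 8).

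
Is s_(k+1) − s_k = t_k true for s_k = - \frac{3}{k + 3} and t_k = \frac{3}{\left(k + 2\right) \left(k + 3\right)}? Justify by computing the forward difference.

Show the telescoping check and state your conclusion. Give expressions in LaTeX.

s_(k+1) = -3/(k + 4)
s_(k+1) − s_k = 3/((k + 3)*(k + 4))
(s_(k+1) − s_k) − t_k = -6/(k**3 + 9*k**2 + 26*k + 24)

Invalid: residual - \frac{6}{k^{3} + 9 k^{2} + 26 k + 24} ≠ 0.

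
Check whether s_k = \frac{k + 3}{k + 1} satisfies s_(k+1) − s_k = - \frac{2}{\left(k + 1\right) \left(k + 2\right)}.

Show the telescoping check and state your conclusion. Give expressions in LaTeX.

Valid: the claim telescopes to t_k.

s_(k+1) = (k + 4)/(k + 2)
s_(k+1) − s_k = -2/(k**2 + 3*k + 2)
(s_(k+1) − s_k) − t_k = 0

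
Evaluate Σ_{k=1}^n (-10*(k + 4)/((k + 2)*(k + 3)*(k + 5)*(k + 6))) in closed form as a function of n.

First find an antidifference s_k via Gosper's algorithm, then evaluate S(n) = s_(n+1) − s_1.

S(n) = 5*n*(-n - 9)/(18*(n**2 + 9*n + 18))

The ratio is (k + 2)*(k + 5)**2/((k + 4)**2*(k + 7)).
Take A(k)=k + 2, B(k)=k + 7, C(k)=k**2 + 8*k + 16.
Need (k + 2)·f(k+1) − (k + 6)·f(k) = k**2 + 8*k + 16.
Degrees (1,1,2) ⇒ d ≤ 4.
Match coefficients ⇒ f(k) = k*(k + 3)*(k + 4)*(k + 7)/20.
Get s_k = R·t_k = k*(-k - 7)/(2*(k**2 + 7*k + 10)) with R(k) = B(k−1)f(k)/C(k) = k*(k + 3)*(k + 6)*(k + 7)/(20*(k + 4)).
Verify: 10*(-k - 4)/(k**4 + 16*k**3 + 91*k**2 + 216*k + 180) matches t_k.
s_(n+1) = (-n**2 - 9*n - 8)/(2*(n**2 + 9*n + 18)) and s_(1) = -2/9, so S(n) = 5*n*(-n - 9)/(18*(n**2 + 9*n + 18)).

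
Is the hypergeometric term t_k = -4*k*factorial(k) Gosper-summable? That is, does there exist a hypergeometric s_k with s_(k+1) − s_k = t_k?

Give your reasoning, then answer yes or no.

Yes. s_k = -4*factorial(k).

r(k) = (k + 1)**2/k after simplifying.
Normal form (A,B,C) = (k + 1, 1, k).
f must satisfy (k + 1)·f(k+1) − (1)·f(k) = k.
d = 0 from the (1,0,1) case.
Solving with deg f ≤ 0: f(k) = 1.
Then R = B(k−1)f/C = 1/k, so s_k = R(k)·t_k = -4*factorial(k).
s_(k+1) − s_k = -4*k*factorial(k) = t_k.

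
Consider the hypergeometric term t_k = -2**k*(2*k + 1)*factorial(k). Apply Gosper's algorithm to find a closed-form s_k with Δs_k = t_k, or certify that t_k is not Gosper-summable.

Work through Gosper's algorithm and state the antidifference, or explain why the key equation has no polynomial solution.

s_k = -2**k*factorial(k)

Ratio r(k) = 2*(k + 1)*(2*k + 3)/(2*k + 1).
Gosper form: A/B · C(k+1)/C(k) with A=2*k + 2, B=1, C=k + 1/2.
Need (2*k + 2)·f(k+1) − (1)·f(k) = k + 1/2.
Degrees (1,0,1) ⇒ d ≤ 0.
Match coefficients ⇒ f(k) = 1/2.
Get s_k = R·t_k = -2**k*factorial(k) with R(k) = B(k−1)f(k)/C(k) = 1/(2*k + 1).
s_(k+1) − s_k = -2**k*(2*k + 1)*factorial(k) = t_k.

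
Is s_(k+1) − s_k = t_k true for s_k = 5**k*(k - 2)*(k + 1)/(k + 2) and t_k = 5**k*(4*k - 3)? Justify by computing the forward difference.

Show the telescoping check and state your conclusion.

Invalid: residual 4*5**k*(-k**2 - k + 1)/(k**2 + 5*k + 6) ≠ 0.

s_(k+1) = 5**(k + 1)*(k - 1)*(k + 2)/(k + 3)
s_(k+1) − s_k = 5**k*(4*k**3 + 13*k**2 + 5*k - 14)/(k**2 + 5*k + 6)
(s_(k+1) − s_k) − t_k = 4*5**k*(-k**2 - k + 1)/(k**2 + 5*k + 6)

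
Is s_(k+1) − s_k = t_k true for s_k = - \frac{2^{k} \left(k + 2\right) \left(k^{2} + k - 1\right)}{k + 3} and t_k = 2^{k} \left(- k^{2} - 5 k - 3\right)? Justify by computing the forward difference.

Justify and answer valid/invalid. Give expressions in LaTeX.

Invalid: residual \frac{2^{k} \left(k^{3} + 7 k^{2} + 17 k + 10\right)}{k^{2} + 7 k + 12} ≠ 0.

s_(k+1) = -2**(k + 1)*(k + 3)*(k + (k + 1)**2)/(k + 4)
s_(k+1) − s_k = 2**k*(-k**4 - 11*k**3 - 43*k**2 - 64*k - 26)/(k**2 + 7*k + 12)
(s_(k+1) − s_k) − t_k = 2**k*(k**3 + 7*k**2 + 17*k + 10)/(k**2 + 7*k + 12)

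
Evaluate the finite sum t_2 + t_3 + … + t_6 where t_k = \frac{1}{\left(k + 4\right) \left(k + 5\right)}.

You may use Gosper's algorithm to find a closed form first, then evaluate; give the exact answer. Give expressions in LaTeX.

Σ = 5/66

The ratio is (k + 4)/(k + 6).
Factor: A=k + 4; B=k + 6; C=1.
Solve (k + 4)·f(k+1) − (k + 5)·f(k) = 1.
Degrees (1,1,0) ⇒ d ≤ 1.
Solve for f: f(k) = k/4 (degree 1 ≤ 1).
Then R = B(k−1)f/C = k*(k + 5)/4, so s_k = R(k)·t_k = k/(4*(k + 4)).
Check: Δs_k = 1/(k**2 + 9*k + 20). ✓
Σ_(k=2)^(6) t_k = s_(7) − s_(2) = 7/44 − (1/12) = 5/66.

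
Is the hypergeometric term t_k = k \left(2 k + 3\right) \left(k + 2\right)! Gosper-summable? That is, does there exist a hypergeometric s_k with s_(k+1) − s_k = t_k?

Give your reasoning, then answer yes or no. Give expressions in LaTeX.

Yes. s_k = \left(2 k - 3\right) \left(k + 2\right)!.

Compute t_(k+1)/t_k: get (k + 1)*(k + 3)*(2*k + 5)/(k*(2*k + 3)).
So A=k + 3 and B=1, with C=k**2 + 3*k/2.
Solve (k + 3)·f(k+1) − (1)·f(k) = k**2 + 3*k/2.
Degrees (1,0,2) ⇒ d ≤ 1.
Coefficient equations give f(k) = (2*k - 3)/2.
R(k) = B(k−1)·f(k)/C(k) = (2*k - 3)/(k*(2*k + 3)); s_k = R·t_k = (2*k - 3)*factorial(k + 2).
Verify: k*(2*k + 3)*factorial(k + 2) matches t_k.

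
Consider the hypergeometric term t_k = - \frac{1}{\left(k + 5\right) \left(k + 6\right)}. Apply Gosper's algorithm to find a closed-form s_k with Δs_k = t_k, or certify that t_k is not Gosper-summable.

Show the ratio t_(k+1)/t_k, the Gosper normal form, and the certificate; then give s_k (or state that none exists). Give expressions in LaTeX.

s_k = - \frac{k}{5 k + 25}

t_(k+1)/t_k = (k + 5)/(k + 7).
So A=k + 5 and B=k + 7, with C=1.
Key eq: (k + 5)·f(k+1) = (k + 6)·f(k) + (1).
Degrees (1,1,0) ⇒ d ≤ 1.
A polynomial solution: f(k) = k/5.
Certificate R = B(k−1)f/C = k*(k + 6)/5 gives s_k = -k/(5*k + 25).
s_(k+1) − s_k = -1/(k**2 + 11*k + 30) = t_k.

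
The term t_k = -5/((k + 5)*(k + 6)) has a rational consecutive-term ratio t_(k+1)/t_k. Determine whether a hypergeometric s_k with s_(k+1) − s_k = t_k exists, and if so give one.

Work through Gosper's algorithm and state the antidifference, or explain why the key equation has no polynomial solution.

r(k) = (k + 5)/(k + 7) after simplifying.
Factor: A=k + 5; B=k + 7; C=1.
Need (k + 5)·f(k+1) − (k + 6)·f(k) = 1.
Bound: deg f ≤ 1.
Match coefficients ⇒ f(k) = k/5.
R(k) = B(k−1)·f(k)/C(k) = k*(k + 6)/5; s_k = R·t_k = -k/(k + 5).
Check: Δs_k = -5/(k**2 + 11*k + 30). ✓

s_k = -k/(k + 5)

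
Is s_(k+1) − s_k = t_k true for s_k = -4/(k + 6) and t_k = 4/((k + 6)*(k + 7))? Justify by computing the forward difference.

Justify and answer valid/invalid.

s_(k+1) = -4/(k + 7)
s_(k+1) − s_k = 4/((k + 6)*(k + 7))
(s_(k+1) − s_k) − t_k = 0

Valid — Δs_k = t_k.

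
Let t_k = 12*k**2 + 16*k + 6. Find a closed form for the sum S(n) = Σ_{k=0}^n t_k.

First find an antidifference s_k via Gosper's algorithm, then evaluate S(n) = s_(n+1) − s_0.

S(n) = 4*n**3 + 14*n**2 + 16*n + 6

Ratio r(k) = (6*k**2 + 20*k + 17)/(6*k**2 + 8*k + 3).
Factor: A=1; B=1; C=k**2 + 4*k/3 + 1/2.
f must satisfy (1)·f(k+1) − (1)·f(k) = k**2 + 4*k/3 + 1/2.
d = 3 from the (0,0,2) case.
Coefficient equations give f(k) = k**2*(2*k + 1)/6.
Certificate R = B(k−1)f/C = k**2*(2*k + 1)/(6*k**2 + 8*k + 3) gives s_k = k**2*(4*k + 2).
Δs = 12*k**2 + 16*k + 6, as required.
Evaluate: s_(n+1) = 4*n**3 + 14*n**2 + 16*n + 6; subtract s_(0) = 0 ⇒ S(n) = 4*n**3 + 14*n**2 + 16*n + 6.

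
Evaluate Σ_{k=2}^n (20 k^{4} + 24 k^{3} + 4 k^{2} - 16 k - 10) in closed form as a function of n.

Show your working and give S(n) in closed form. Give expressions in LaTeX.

r(k) = (10*k**4 + 52*k**3 + 98*k**2 + 72*k + 11)/(10*k**4 + 12*k**3 + 2*k**2 - 8*k - 5) after simplifying.
Gosper form: A/B · C(k+1)/C(k) with A=1, B=1, C=k**4 + 6*k**3/5 + k**2/5 - 4*k/5 - 1/2.
f must satisfy (1)·f(k+1) − (1)·f(k) = k**4 + 6*k**3/5 + k**2/5 - 4*k/5 - 1/2.
Bound: deg f ≤ 5.
Match coefficients ⇒ f(k) = k*(2*k**4 - 2*k**3 - 2*k**2 - 2*k - 1)/10.
Certificate R = B(k−1)f/C = k*(2*k**4 - 2*k**3 - 2*k**2 - 2*k - 1)/(10*k**4 + 12*k**3 + 2*k**2 - 8*k - 5) gives s_k = 2*k*(2*k**4 - 2*k**3 - 2*k**2 - 2*k - 1).
Check: Δs_k = 20*k**4 + 24*k**3 + 4*k**2 - 16*k - 10. ✓
Evaluate: s_(n+1) = 4*n**5 + 16*n**4 + 20*n**3 - 18*n - 10; subtract s_(2) = 12 ⇒ S(n) = 4*n**5 + 16*n**4 + 20*n**3 - 18*n - 22.

S(n) = 4 n^{5} + 16 n^{4} + 20 n^{3} - 18 n - 22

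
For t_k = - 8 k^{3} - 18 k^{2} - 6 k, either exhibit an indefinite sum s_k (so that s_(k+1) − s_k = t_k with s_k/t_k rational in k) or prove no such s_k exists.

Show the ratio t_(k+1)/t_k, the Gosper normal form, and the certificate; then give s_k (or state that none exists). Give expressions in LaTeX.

s_k = 2 k^{2} \left(- k^{2} - k + 2\right)

Ratio r(k) = (4*k**3 + 21*k**2 + 33*k + 16)/(k*(4*k**2 + 9*k + 3)).
Take A(k)=1, B(k)=1, C(k)=k**3 + 9*k**2/4 + 3*k/4.
Solve (1)·f(k+1) − (1)·f(k) = k**3 + 9*k**2/4 + 3*k/4.
d = 4 from the (0,0,3) case.
Solving with deg f ≤ 4: f(k) = k**2*(k - 1)*(k + 2)/4.
Then R = B(k−1)f/C = k*(k - 1)*(k + 2)/(4*k**2 + 9*k + 3), so s_k = R(k)·t_k = 2*k**2*(-k**2 - k + 2).
Check: Δs_k = 2*k*(-4*k**2 - 9*k - 3). ✓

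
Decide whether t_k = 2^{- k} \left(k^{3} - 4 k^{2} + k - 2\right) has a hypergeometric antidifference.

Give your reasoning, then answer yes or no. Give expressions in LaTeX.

Yes. s_k = 2^{1 - k} k \left(- k^{2} + k - 2\right).

t_(k+1)/t_k = (k**3 - k**2 - 4*k - 4)/(2*(k**3 - 4*k**2 + k - 2)).
Gosper form: A/B · C(k+1)/C(k) with A=1/2, B=1, C=k**3 - 4*k**2 + k - 2.
Set up (1/2)·f(k+1) − (1)·f(k) − (k**3 - 4*k**2 + k - 2) = 0.
From deg A=0, deg B=0, deg C=3: d=3.
Match coefficients ⇒ f(k) = -2*k*(k**2 - k + 2).
R(k) = B(k−1)·f(k)/C(k) = -2*k*(k**2 - k + 2)/(k**3 - 4*k**2 + k - 2); s_k = R·t_k = 2**(1 - k)*k*(-k**2 + k - 2).
s_(k+1) − s_k = (k**3 - 4*k**2 + k - 2)/2**k = t_k.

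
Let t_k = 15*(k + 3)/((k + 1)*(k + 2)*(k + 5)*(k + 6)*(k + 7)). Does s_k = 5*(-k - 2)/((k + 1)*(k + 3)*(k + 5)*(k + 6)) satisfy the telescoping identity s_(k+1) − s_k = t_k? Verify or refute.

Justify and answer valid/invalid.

s_(k+1) = 5*(-k - 3)/((k + 2)*(k + 4)*(k + 6)*(k + 7))
s_(k+1) − s_k = 5*(3*k**3 + 26*k**2 + 72*k + 67)/(k**7 + 28*k**6 + 322*k**5 + 1960*k**4 + 6769*k**3 + 13132*k**2 + 13068*k + 5040)
(s_(k+1) − s_k) − t_k = 5*(-4*k**2 - 27*k - 41)/(k**7 + 28*k**6 + 322*k**5 + 1960*k**4 + 6769*k**3 + 13132*k**2 + 13068*k + 5040)

Invalid: residual 5*(-4*k**2 - 27*k - 41)/(k**7 + 28*k**6 + 322*k**5 + 1960*k**4 + 6769*k**3 + 13132*k**2 + 13068*k + 5040) ≠ 0.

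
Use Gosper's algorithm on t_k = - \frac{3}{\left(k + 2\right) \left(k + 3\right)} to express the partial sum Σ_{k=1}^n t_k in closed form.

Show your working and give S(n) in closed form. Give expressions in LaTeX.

S(n) = - \frac{n}{n + 3}

The ratio is (k + 2)/(k + 4).
Gosper form: A/B · C(k+1)/C(k) with A=k + 2, B=k + 4, C=1.
Set up (k + 2)·f(k+1) − (k + 3)·f(k) − (1) = 0.
From deg A=1, deg B=1, deg C=0: d=1.
Solving with deg f ≤ 1: f(k) = k/2.
Certificate R = B(k−1)f/C = k*(k + 3)/2 gives s_k = -3*k/(2*k + 4).
Δs = -3/(k**2 + 5*k + 6), as required.
Σ_(k=1)^n t_k = s_(n+1) − s_(1) = (3*(-n - 1)/(2*(n + 3))) − (-1/2), i.e. -n/(n + 3).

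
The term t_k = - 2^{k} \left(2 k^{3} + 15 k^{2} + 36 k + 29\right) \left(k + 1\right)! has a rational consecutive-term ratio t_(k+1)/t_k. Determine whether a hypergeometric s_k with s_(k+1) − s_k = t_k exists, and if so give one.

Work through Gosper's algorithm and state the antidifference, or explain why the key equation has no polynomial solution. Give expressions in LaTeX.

s_k = - 2^{k} \left(k + 1\right) \left(k + 3\right) \left(k + 1\right)!

Compute t_(k+1)/t_k: get 2*(2*k**4 + 25*k**3 + 114*k**2 + 226*k + 164)/(2*k**3 + 15*k**2 + 36*k + 29).
So A=2*k + 4 and B=1, with C=k**3 + 15*k**2/2 + 18*k + 29/2.
f must satisfy (2*k + 4)·f(k+1) − (1)·f(k) = k**3 + 15*k**2/2 + 18*k + 29/2.
d = 2 from the (1,0,3) case.
A polynomial solution: f(k) = (k + 1)*(k + 3)/2.
Get s_k = R·t_k = -2**k*(k + 1)*(k + 3)*factorial(k + 1) with R(k) = B(k−1)f(k)/C(k) = (k + 1)*(k + 3)/(2*k**3 + 15*k**2 + 36*k + 29).
s_(k+1) − s_k = -2**k*(2*k**3 + 15*k**2 + 36*k + 29)*factorial(k + 1) = t_k.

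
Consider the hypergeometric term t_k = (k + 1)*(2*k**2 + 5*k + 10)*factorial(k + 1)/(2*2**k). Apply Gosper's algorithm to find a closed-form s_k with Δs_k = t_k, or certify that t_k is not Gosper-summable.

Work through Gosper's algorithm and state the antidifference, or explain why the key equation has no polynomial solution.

s_k = (2*k**2 + 3*k + 2)*factorial(k + 1)/2**k

The ratio is (k + 2)**2*(5*k + 2*(k + 1)**2 + 15)/(2*(k + 1)*(2*k**2 + 5*k + 10)).
Take A(k)=k/2 + 1, B(k)=1, C(k)=k**3 + 7*k**2/2 + 15*k/2 + 5.
Key eq: (k/2 + 1)·f(k+1) = (1)·f(k) + (k**3 + 7*k**2/2 + 15*k/2 + 5).
d = 2 from the (1,0,3) case.
Match coefficients ⇒ f(k) = 2*k**2 + 3*k + 2.
So s_k = (B(k−1)f/C)·t_k = (2*(2*k**2 + 3*k + 2)/((k + 1)*(2*k**2 + 5*k + 10)))·t_k = (2*k**2 + 3*k + 2)*factorial(k + 1)/2**k.
s_(k+1) − s_k = (k + 1)*(2*k**2 + 5*k + 10)*factorial(k + 1)/(2*2**k) = t_k.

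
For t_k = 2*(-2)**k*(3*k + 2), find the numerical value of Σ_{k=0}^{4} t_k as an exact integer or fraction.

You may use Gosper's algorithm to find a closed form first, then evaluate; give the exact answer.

Σ = 320

Compute t_(k+1)/t_k: get 2*(-3*k - 5)/(3*k + 2).
Gosper form: A/B · C(k+1)/C(k) with A=-2, B=1, C=k + 2/3.
Key eq: (-2)·f(k+1) = (1)·f(k) + (k + 2/3).
Degrees (0,0,1) ⇒ d ≤ 1.
Coefficient equations give f(k) = -k/3.
Then R = B(k−1)f/C = -k/(3*k + 2), so s_k = R(k)·t_k = (-2)**(k + 1)*k.
Verify: 2*(-2)**k*(3*k + 2) matches t_k.
Evaluate s at k=5 and k=0: 320 and 0; difference 320.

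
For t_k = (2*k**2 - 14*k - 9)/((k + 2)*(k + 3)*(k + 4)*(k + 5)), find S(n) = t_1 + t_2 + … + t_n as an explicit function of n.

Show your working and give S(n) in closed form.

S(n) = n*(-n**2 - 52*n - 87)/(20*(n**3 + 12*n**2 + 47*n + 60))

Step 1: r(k) = (k + 2)*(14*k - 2*(k + 1)**2 + 23)/((k + 6)*(-2*k**2 + 14*k + 9)).
Take A(k)=k + 2, B(k)=k + 6, C(k)=k**2 - 7*k - 9/2.
Solve (k + 2)·f(k+1) − (k + 5)·f(k) = k**2 - 7*k - 9/2.
From deg A=1, deg B=1, deg C=2: d=3.
Solve for f: f(k) = -k*(k**2 + 25*k + 10)/16 (degree 3 ≤ 3).
So s_k = (B(k−1)f/C)·t_k = (-k*(k + 5)*(k**2 + 25*k + 10)/(8*(2*k**2 - 14*k - 9)))·t_k = k*(-k**2 - 25*k - 10)/(8*(k + 2)*(k + 3)*(k + 4)).
Δs = (2*k**2 - 14*k - 9)/(k**4 + 14*k**3 + 71*k**2 + 154*k + 120), as required.
Σ_(k=1)^n t_k = s_(n+1) − s_(1) = ((-n**3 - 28*n**2 - 63*n - 36)/(8*(n**3 + 12*n**2 + 47*n + 60))) − (-3/40), i.e. n*(-n**2 - 52*n - 87)/(20*(n**3 + 12*n**2 + 47*n + 60)).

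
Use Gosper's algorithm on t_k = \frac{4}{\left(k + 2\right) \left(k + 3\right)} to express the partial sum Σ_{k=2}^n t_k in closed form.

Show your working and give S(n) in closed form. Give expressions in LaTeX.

t_(k+1)/t_k = (k + 2)/(k + 4).
Gosper form: A/B · C(k+1)/C(k) with A=k + 2, B=k + 4, C=1.
Set up (k + 2)·f(k+1) − (k + 3)·f(k) − (1) = 0.
From deg A=1, deg B=1, deg C=0: d=1.
Solve for f: f(k) = k/2 (degree 1 ≤ 1).
So s_k = (B(k−1)f/C)·t_k = (k*(k + 3)/2)·t_k = 2*k/(k + 2).
Check: Δs_k = 4/(k**2 + 5*k + 6). ✓
Telescope: S(n) = s_(n+1) − s_(2) = 2*(n + 1)/(n + 3) − (1) = (n - 1)/(n + 3).

S(n) = \frac{n - 1}{n + 3}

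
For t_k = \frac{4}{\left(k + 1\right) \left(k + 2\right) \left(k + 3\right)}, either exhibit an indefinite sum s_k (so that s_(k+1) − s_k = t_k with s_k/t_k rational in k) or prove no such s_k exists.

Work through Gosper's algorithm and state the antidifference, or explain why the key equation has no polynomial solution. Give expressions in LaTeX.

Ratio r(k) = (k + 1)/(k + 4).
Gosper form: A/B · C(k+1)/C(k) with A=k + 1, B=k + 4, C=1.
Solve (k + 1)·f(k+1) − (k + 3)·f(k) = 1.
From deg A=1, deg B=1, deg C=0: d=2.
Solve for f: f(k) = k*(k + 3)/4 (degree 2 ≤ 2).
Certificate R = B(k−1)f/C = k*(k + 3)**2/4 gives s_k = k*(k + 3)/((k + 1)*(k + 2)).
s_(k+1) − s_k = 4/(k**3 + 6*k**2 + 11*k + 6) = t_k.

s_k = \frac{k \left(k + 3\right)}{\left(k + 1\right) \left(k + 2\right)}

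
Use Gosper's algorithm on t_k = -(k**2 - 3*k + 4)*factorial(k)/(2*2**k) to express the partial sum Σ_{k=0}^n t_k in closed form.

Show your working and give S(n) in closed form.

The ratio is (k**3 + k + 2)/(2*(k**2 - 3*k + 4)).
Normal form (A,B,C) = (k/2 + 1/2, 1, k**2 - 3*k + 4).
Set up (k/2 + 1/2)·f(k+1) − (1)·f(k) − (k**2 - 3*k + 4) = 0.
deg f ≤ 1 (via 1,0,2).
Match coefficients ⇒ f(k) = 2*(k - 3).
Get s_k = R·t_k = -(k - 3)*factorial(k)/2**k with R(k) = B(k−1)f(k)/C(k) = 2*(k - 3)/(k**2 - 3*k + 4).
Verify: -(k**2 - 3*k + 4)*factorial(k)/(2*2**k) matches t_k.
Telescope: S(n) = s_(n+1) − s_(0) = -2**(-n - 1)*(n - 2)*factorial(n + 1) − (3) = (-6*2**n - n**2*factorial(n) + n*factorial(n) + 2*factorial(n))/(2*2**n).

S(n) = (-6*2**n - n**2*factorial(n) + n*factorial(n) + 2*factorial(n))/(2*2**n)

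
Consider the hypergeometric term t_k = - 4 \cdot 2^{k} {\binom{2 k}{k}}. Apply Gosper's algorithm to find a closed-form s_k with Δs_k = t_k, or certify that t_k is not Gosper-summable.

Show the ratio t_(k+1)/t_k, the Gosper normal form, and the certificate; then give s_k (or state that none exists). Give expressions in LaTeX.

r(k) = 4*(2*k + 1)/(k + 1) after simplifying.
A = 8*k + 4, B = k + 1, C = 1.
Need (8*k + 4)·f(k+1) − (k)·f(k) = 1.
d = -1 from the (1,1,0) case.
deg f ≤ -1 is impossible — no certificate.

none (Gosper's algorithm certifies no s_k)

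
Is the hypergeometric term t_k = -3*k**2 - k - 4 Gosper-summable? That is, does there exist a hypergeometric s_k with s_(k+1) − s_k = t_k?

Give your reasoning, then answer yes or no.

Yes. s_k = k*(-k**2 + k - 4).

Ratio r(k) = (k + 3*(k + 1)**2 + 5)/(3*k**2 + k + 4).
So A=1 and B=1, with C=k**2 + k/3 + 4/3.
Set up (1)·f(k+1) − (1)·f(k) − (k**2 + k/3 + 4/3) = 0.
Degrees (0,0,2) ⇒ d ≤ 3.
Match coefficients ⇒ f(k) = k*(k**2 - k + 4)/3.
Certificate R = B(k−1)f/C = k*(k**2 - k + 4)/(3*k**2 + k + 4) gives s_k = k*(-k**2 + k - 4).
Verify: -3*k**2 - k - 4 matches t_k.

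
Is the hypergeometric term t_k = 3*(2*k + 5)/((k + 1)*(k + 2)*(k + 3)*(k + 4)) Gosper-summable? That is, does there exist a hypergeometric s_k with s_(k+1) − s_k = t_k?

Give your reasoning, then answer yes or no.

Yes. s_k = k*(k + 4)/(k**2 + 4*k + 3).

Ratio r(k) = (k + 1)*(2*k + 7)/((k + 5)*(2*k + 5)).
So A=k + 1 and B=k + 5, with C=k + 5/2.
Key eq: (k + 1)·f(k+1) = (k + 4)·f(k) + (k + 5/2).
deg f ≤ 3 (via 1,1,1).
Solve for f: f(k) = k*(k + 2)*(k + 4)/6 (degree 3 ≤ 3).
So s_k = (B(k−1)f/C)·t_k = (k*(k + 2)*(k + 4)**2/(3*(2*k + 5)))·t_k = k*(k + 4)/(k**2 + 4*k + 3).
s_(k+1) − s_k = 3*(2*k + 5)/(k**4 + 10*k**3 + 35*k**2 + 50*k + 24) = t_k.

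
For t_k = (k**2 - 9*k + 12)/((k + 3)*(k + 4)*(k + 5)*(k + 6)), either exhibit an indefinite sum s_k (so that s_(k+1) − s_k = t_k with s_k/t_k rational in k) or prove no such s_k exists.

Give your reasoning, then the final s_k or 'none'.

s_k = k*(k**2 - 3*k + 62)/(15*(k + 3)*(k + 4)*(k + 5))

r(k) = (k + 3)*(-9*k + (k + 1)**2 + 3)/((k + 7)*(k**2 - 9*k + 12)) after simplifying.
Factor: A=k + 3; B=k + 7; C=k**2 - 9*k + 12.
Solve (k + 3)·f(k+1) − (k + 6)·f(k) = k**2 - 9*k + 12.
deg f ≤ 3 (via 1,1,2).
A polynomial solution: f(k) = k*(k**2 - 3*k + 62)/15.
Certificate R = B(k−1)f/C = k*(k + 6)*(k**2 - 3*k + 62)/(15*(k**2 - 9*k + 12)) gives s_k = k*(k**2 - 3*k + 62)/(15*(k + 3)*(k + 4)*(k + 5)).
Δs = (k**2 - 9*k + 12)/(k**4 + 18*k**3 + 119*k**2 + 342*k + 360), as required.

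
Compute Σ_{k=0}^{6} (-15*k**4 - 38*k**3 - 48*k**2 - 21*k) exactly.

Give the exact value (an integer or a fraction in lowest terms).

Ratio r(k) = (15*k**4 + 98*k**3 + 252*k**2 + 291*k + 122)/(k*(15*k**3 + 38*k**2 + 48*k + 21)).
Factor: A=1; B=1; C=k**4 + 38*k**3/15 + 16*k**2/5 + 7*k/5.
Solve (1)·f(k+1) − (1)·f(k) = k**4 + 38*k**3/15 + 16*k**2/5 + 7*k/5.
From deg A=0, deg B=0, deg C=4: d=5.
Solving with deg f ≤ 5: f(k) = k*(k - 1)*(3*k**3 + 5*k**2 + 7*k + 3)/15.
Certificate R = B(k−1)f/C = (k - 1)*(3*k**3 + 5*k**2 + 7*k + 3)/(15*k**3 + 38*k**2 + 48*k + 21) gives s_k = k*(-3*k**4 - 2*k**3 - 2*k**2 + 4*k + 3).
s_(k+1) − s_k = k*(-15*k**3 - 38*k**2 - 48*k - 21) = t_k.
Evaluate s at k=7 and k=0: -55692 and 0; difference -55692.

Σ = -55692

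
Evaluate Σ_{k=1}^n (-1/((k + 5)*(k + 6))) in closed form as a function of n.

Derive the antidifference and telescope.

S(n) = -n/(6*n + 36)

t_(k+1)/t_k = (k + 5)/(k + 7).
Normal form (A,B,C) = (k + 5, k + 7, 1).
f must satisfy (k + 5)·f(k+1) − (k + 6)·f(k) = 1.
d = 1 from the (1,1,0) case.
Solve for f: f(k) = k/5 (degree 1 ≤ 1).
R(k) = B(k−1)·f(k)/C(k) = k*(k + 6)/5; s_k = R·t_k = -k/(5*k + 25).
Δs = -1/(k**2 + 11*k + 30), as required.
Evaluate: s_(n+1) = (-n - 1)/(5*(n + 6)); subtract s_(1) = -1/30 ⇒ S(n) = -n/(6*n + 36).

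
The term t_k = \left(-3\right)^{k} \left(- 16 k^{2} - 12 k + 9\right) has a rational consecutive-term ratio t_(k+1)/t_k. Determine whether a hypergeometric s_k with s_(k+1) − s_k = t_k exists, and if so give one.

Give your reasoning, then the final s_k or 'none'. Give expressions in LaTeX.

s_k = \left(-3\right)^{k} \left(4 k^{2} - 3 k - 3\right)

The ratio is 3*(-16*k**2 - 44*k - 19)/(16*k**2 + 12*k - 9).
Normal form (A,B,C) = (-3, 1, k**2 + 3*k/4 - 9/16).
f must satisfy (-3)·f(k+1) − (1)·f(k) = k**2 + 3*k/4 - 9/16.
deg f ≤ 2 (via 0,0,2).
Coefficient equations give f(k) = -(4*k**2 - 3*k - 3)/16.
R(k) = B(k−1)·f(k)/C(k) = -(4*k**2 - 3*k - 3)/(16*k**2 + 12*k - 9); s_k = R·t_k = (-3)**k*(4*k**2 - 3*k - 3).
Δs = (-3)**k*(-16*k**2 - 12*k + 9), as required.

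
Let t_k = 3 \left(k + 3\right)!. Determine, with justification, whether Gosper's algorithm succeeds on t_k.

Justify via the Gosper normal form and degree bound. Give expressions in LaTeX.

No — negative degree bound, so no certificate f.

Ratio r(k) = k + 4.
Normal form (A,B,C) = (k + 4, 1, 1).
Need (k + 4)·f(k+1) − (1)·f(k) = 1.
Degrees (1,0,0) ⇒ d ≤ -1.
deg f ≤ -1 is impossible — no certificate.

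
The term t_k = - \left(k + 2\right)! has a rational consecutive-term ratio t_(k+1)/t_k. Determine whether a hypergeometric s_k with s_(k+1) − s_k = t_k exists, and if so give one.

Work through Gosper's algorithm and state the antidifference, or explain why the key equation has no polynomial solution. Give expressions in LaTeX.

Compute t_(k+1)/t_k: get k + 3.
Normal form (A,B,C) = (k + 3, 1, 1).
Key eq: (k + 3)·f(k+1) = (1)·f(k) + (1).
deg f ≤ -1 (via 1,0,0).
Negative degree bound (-1): no f exists, t_k not Gosper-summable.

no hypergeometric antidifference exists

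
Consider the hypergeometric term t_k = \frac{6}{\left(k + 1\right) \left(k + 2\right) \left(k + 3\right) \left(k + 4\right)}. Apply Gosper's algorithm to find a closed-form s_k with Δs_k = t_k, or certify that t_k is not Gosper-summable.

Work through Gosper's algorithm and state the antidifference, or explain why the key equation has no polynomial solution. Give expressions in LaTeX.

s_k = \frac{k \left(k^{2} + 6 k + 11\right)}{3 \left(k + 1\right) \left(k + 2\right) \left(k + 3\right)}

Ratio r(k) = (k + 1)/(k + 5).
Normal form (A,B,C) = (k + 1, k + 5, 1).
Need (k + 1)·f(k+1) − (k + 4)·f(k) = 1.
From deg A=1, deg B=1, deg C=0: d=3.
Match coefficients ⇒ f(k) = k*(k**2 + 6*k + 11)/18.
Then R = B(k−1)f/C = k*(k + 4)*(k**2 + 6*k + 11)/18, so s_k = R(k)·t_k = k*(k**2 + 6*k + 11)/(3*(k + 1)*(k + 2)*(k + 3)).
Verify: 6/(k**4 + 10*k**3 + 35*k**2 + 50*k + 24) matches t_k.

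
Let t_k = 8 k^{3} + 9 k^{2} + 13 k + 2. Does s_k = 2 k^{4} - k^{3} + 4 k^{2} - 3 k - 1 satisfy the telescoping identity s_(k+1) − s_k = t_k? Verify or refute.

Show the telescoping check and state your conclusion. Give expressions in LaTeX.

s_(k+1) = 2*k**4 + 7*k**3 + 13*k**2 + 10*k + 1
s_(k+1) − s_k = 8*k**3 + 9*k**2 + 13*k + 2
(s_(k+1) − s_k) − t_k = 0

Valid — Δs_k = t_k.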